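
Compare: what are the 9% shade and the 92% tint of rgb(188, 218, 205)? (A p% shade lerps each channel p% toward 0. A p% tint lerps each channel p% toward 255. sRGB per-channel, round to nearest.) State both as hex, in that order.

#ABC6BB, #FAFCFB

9% shade:
  R: 188 − 16.92 = 171.08 → 171
  G: 218 + 0.09×(0−218) = 218 − 19.62 = 198.38 → 198
  B: 205 − 18.45 = 186.55 → 187
  → #ABC6BB
92% tint:
  R: 188 + 0.92×(255−188) = 188 + 61.64 = 249.64 → 250
  G: 218 + 0.92×(255−218) = 218 + 34.04 = 252.04 → 252
  B: 205 + 46 = 251 → 251
  → #FAFCFB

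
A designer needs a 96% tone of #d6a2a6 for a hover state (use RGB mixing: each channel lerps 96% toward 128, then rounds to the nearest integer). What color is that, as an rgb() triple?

rgb(131, 129, 130)

#d6a2a6 is rgb(214, 162, 166).
Lerp each channel 96% toward 128:
  R: 214 + 0.96×(128−214) = 214 − 82.56 = 131.44 → 131
  G: 162 + 0.96×(128−162) = 162 − 32.64 = 129.36 → 129
  B: 166 − 36.48 = 129.52 → 130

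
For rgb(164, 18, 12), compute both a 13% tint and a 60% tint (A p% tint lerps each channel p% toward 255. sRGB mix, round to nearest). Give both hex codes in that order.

13% tint:
  R: 164 + 11.83 = 175.83 → 176
  G: 18 + 0.13×(255−18) = 18 + 30.81 = 48.81 → 49
  B: 12 + 0.13×(255−12) = 12 + 31.59 = 43.59 → 44
  → #b0312c
60% tint:
  R: 164 + 0.6×(255−164) = 164 + 54.6 = 218.6 → 219
  G: 18 + 142.2 = 160.2 → 160
  B: 12 + 0.6×(255−12) = 12 + 145.8 = 157.8 → 158
  → #dba09e

#b0312c, #dba09e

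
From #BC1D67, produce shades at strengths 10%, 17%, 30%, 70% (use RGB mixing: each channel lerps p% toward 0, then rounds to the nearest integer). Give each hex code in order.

#BC1D67 is rgb(188, 29, 103).
10%: (188 − 18.8 = 169.2→169, 29 − 2.9 = 26.1→26, 103 − 10.3 = 92.7→93) → #A91A5D
17%: (188 − 31.96 = 156.04→156, 29 − 4.93 = 24.07→24, 103 − 17.51 = 85.49→85) → #9C1855
30%: (188 − 56.4 = 131.6→132, 29 − 8.7 = 20.3→20, 103 − 30.9 = 72.1→72) → #841448
70%: (188 − 131.6 = 56.4→56, 29 − 20.3 = 8.7→9, 103 − 72.1 = 30.9→31) → #38091F

#A91A5D, #9C1855, #841448, #38091F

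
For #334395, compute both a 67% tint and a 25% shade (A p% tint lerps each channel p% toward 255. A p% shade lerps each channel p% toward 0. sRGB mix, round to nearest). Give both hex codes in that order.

#BCC1DC, #263270

#334395 is rgb(51, 67, 149).
67% tint:
  R: 51 + 0.67×(255−51) = 51 + 136.68 = 187.68 → 188
  G: 67 + 0.67×(255−67) = 67 + 125.96 = 192.96 → 193
  B: 149 + 0.67×(255−149) = 149 + 71.02 = 220.02 → 220
  → #BCC1DC
25% shade:
  R: 51 + 0.25×(0−51) = 51 − 12.75 = 38.25 → 38
  G: 67 − 16.75 = 50.25 → 50
  B: 149 − 37.25 = 111.75 → 112
  → #263270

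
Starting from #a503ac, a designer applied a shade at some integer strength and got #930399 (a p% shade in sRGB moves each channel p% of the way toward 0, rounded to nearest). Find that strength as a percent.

#a503ac is rgb(165, 3, 172); #930399 is rgb(147, 3, 153).
On the B channel (widest range): 153 ≈ 172 + (p/100)(0 − 172), so p ≈ 100×(153 − 172)/(0 − 172) = -1900/-172 = 11.05.
p = 11 reproduces all three channels after rounding.

11%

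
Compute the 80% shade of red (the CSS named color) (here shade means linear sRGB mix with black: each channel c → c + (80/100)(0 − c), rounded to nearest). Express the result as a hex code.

CSS red is rgb(255, 0, 0).
Lerp each channel 80% toward 0:
  R: 255 − 204 = 51 → 51
  G: 0 + 0.8×(0−0) = 0 + 0 = 0 → 0
  B: 0 + 0.8×(0−0) = 0 + 0 = 0 → 0
rgb(51, 0, 0) = #330000.

#330000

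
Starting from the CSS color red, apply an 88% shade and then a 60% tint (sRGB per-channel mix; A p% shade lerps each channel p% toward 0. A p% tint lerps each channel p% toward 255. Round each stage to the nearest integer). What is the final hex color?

#a59999

CSS red is rgb(255, 0, 0).
Lerp each channel 88% toward 0:
  R: 255 + 0.88×(0−255) = 255 − 224.4 = 30.6 → 31
  G: 0 + 0 = 0 → 0
  B: 0 + 0 = 0 → 0
After the shade: rgb(31, 0, 0) = #1f0000.
Lerp each channel 60% toward 255:
  R: 31 + 0.6×(255−31) = 31 + 134.4 = 165.4 → 165
  G: 0 + 153 = 153 → 153
  B: 0 + 153 = 153 → 153
rgb(165, 153, 153) = #a59999.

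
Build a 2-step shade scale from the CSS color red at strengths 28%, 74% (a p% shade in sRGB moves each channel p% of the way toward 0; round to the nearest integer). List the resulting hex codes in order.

CSS red is rgb(255, 0, 0).
28%: (255 − 71.4 = 183.6→184, 0→0, 0→0) → #b80000
74%: (255 − 188.7 = 66.3→66, 0→0, 0→0) → #420000

#b80000, #420000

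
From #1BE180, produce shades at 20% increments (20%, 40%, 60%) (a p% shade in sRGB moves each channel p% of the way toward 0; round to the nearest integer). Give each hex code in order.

#1BE180 is rgb(27, 225, 128).
20%: (27 − 5.4 = 21.6→22, 225 − 45 = 180→180, 128 − 25.6 = 102.4→102) → #16B466
40%: (27 − 10.8 = 16.2→16, 225 − 90 = 135→135, 128 − 51.2 = 76.8→77) → #10874D
60%: (27 − 16.2 = 10.8→11, 225 − 135 = 90→90, 128 − 76.8 = 51.2→51) → #0B5A33

#16B466, #10874D, #0B5A33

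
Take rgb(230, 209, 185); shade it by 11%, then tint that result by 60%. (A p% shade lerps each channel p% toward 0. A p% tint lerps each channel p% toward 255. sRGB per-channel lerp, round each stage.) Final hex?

#ebe3db

Per channel, c → c + 0.11(0 − c):
  R: 230 − 25.3 = 204.7 → 205
  G: 209 − 22.99 = 186.01 → 186
  B: 185 + 0.11×(0−185) = 185 − 20.35 = 164.65 → 165
After the shade: rgb(205, 186, 165) = #cdbaa5.
Per channel, c → c + 0.6(255 − c):
  R: 205 + 0.6×(255−205) = 205 + 30 = 235 → 235
  G: 186 + 41.4 = 227.4 → 227
  B: 165 + 54 = 219 → 219
rgb(235, 227, 219) = #ebe3db.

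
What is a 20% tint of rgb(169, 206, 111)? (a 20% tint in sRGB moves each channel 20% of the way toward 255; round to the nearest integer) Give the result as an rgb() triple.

Lerp each channel 20% toward 255:
  R: 169 + 0.2×(255−169) = 169 + 17.2 = 186.2 → 186
  G: 206 + 9.8 = 215.8 → 216
  B: 111 + 28.8 = 139.8 → 140

rgb(186, 216, 140)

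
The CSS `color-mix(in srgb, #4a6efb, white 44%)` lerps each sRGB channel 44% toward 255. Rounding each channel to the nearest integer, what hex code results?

#4a6efb is rgb(74, 110, 251).
A 44% tint moves each channel 44% toward 255:
  R: 74 + 0.44×(255−74) = 74 + 79.64 = 153.64 → 154
  G: 110 + 0.44×(255−110) = 110 + 63.8 = 173.8 → 174
  B: 251 + 1.76 = 252.76 → 253
rgb(154, 174, 253) = #9aaefd.

#9aaefd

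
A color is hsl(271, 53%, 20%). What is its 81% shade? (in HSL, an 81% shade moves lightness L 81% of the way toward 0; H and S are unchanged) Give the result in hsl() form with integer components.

L moves 81% from 20 toward 0: 20 − 16.2 = 3.8 → 4.
H and S are unchanged.

hsl(271, 53%, 4%)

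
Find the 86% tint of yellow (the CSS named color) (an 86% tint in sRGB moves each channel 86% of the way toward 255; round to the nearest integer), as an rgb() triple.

rgb(255, 255, 219)

CSS yellow is rgb(255, 255, 0).
An 86% tint moves each channel 86% toward 255:
  R: 255 + 0.86×(255−255) = 255 + 0 = 255 → 255
  G: 255 + 0.86×(255−255) = 255 + 0 = 255 → 255
  B: 0 + 0.86×(255−0) = 0 + 219.3 = 219.3 → 219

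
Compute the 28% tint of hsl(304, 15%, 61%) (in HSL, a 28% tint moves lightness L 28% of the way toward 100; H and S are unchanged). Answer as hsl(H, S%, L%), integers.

hsl(304, 15%, 72%)

L moves 28% from 61 toward 100: 61 + 10.92 = 71.92 → 72.
H and S are unchanged.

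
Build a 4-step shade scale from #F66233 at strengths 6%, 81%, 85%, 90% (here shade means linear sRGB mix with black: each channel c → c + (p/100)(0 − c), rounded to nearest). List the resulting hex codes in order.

#E75C30, #2F130A, #250F08, #190A05

#F66233 is rgb(246, 98, 51).
6%: (246 − 14.76 = 231.24→231, 98 − 5.88 = 92.12→92, 51 − 3.06 = 47.94→48) → #E75C30
81%: (246 − 199.26 = 46.74→47, 98 − 79.38 = 18.62→19, 51 − 41.31 = 9.69→10) → #2F130A
85%: (246 − 209.1 = 36.9→37, 98 − 83.3 = 14.7→15, 51 − 43.35 = 7.65→8) → #250F08
90%: (246 − 221.4 = 24.6→25, 98 − 88.2 = 9.8→10, 51 − 45.9 = 5.1→5) → #190A05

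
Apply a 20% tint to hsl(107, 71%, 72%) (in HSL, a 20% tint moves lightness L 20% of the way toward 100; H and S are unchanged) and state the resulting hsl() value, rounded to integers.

L moves 20% from 72 toward 100: 72 + 5.6 = 77.6 → 78.
H and S are unchanged.

hsl(107, 71%, 78%)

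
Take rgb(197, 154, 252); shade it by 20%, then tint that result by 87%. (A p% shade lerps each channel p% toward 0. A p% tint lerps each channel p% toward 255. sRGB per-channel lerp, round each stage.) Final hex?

#f2eef8

A 20% shade moves each channel 20% toward 0:
  R: 197 + 0.2×(0−197) = 197 − 39.4 = 157.6 → 158
  G: 154 − 30.8 = 123.2 → 123
  B: 252 + 0.2×(0−252) = 252 − 50.4 = 201.6 → 202
After the shade: rgb(158, 123, 202) = #9e7bca.
An 87% tint moves each channel 87% toward 255:
  R: 158 + 84.39 = 242.39 → 242
  G: 123 + 0.87×(255−123) = 123 + 114.84 = 237.84 → 238
  B: 202 + 0.87×(255−202) = 202 + 46.11 = 248.11 → 248
rgb(242, 238, 248) = #f2eef8.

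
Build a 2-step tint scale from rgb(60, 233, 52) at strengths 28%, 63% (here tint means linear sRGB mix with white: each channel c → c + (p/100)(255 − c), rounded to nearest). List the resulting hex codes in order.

28%: (60 + 54.6 = 114.6→115, 233 + 6.16 = 239.16→239, 52 + 56.84 = 108.84→109) → #73ef6d
63%: (60 + 122.85 = 182.85→183, 233 + 13.86 = 246.86→247, 52 + 127.89 = 179.89→180) → #b7f7b4

#73ef6d, #b7f7b4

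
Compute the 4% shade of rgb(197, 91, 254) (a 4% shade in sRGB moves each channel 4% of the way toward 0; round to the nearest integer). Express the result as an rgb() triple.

Per channel, c → c + 0.04(0 − c):
  R: 197 − 7.88 = 189.12 → 189
  G: 91 + 0.04×(0−91) = 91 − 3.64 = 87.36 → 87
  B: 254 − 10.16 = 243.84 → 244

rgb(189, 87, 244)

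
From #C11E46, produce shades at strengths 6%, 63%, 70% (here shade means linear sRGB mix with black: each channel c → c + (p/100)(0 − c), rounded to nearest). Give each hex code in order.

#B51C42, #470B1A, #3A0915

#C11E46 is rgb(193, 30, 70).
6%: (193 − 11.58 = 181.42→181, 30 − 1.8 = 28.2→28, 70 − 4.2 = 65.8→66) → #B51C42
63%: (193 − 121.59 = 71.41→71, 30 − 18.9 = 11.1→11, 70 − 44.1 = 25.9→26) → #470B1A
70%: (193 − 135.1 = 57.9→58, 30 − 21 = 9→9, 70 − 49 = 21→21) → #3A0915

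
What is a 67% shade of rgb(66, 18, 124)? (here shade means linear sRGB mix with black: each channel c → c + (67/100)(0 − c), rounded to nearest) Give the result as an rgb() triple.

rgb(22, 6, 41)

Lerp each channel 67% toward 0:
  R: 66 + 0.67×(0−66) = 66 − 44.22 = 21.78 → 22
  G: 18 + 0.67×(0−18) = 18 − 12.06 = 5.94 → 6
  B: 124 − 83.08 = 40.92 → 41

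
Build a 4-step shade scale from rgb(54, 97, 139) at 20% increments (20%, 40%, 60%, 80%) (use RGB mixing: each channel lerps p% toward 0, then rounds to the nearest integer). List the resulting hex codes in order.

#2B4E6F, #203A53, #162738, #0B131C

20%: (54 − 10.8 = 43.2→43, 97 − 19.4 = 77.6→78, 139 − 27.8 = 111.2→111) → #2B4E6F
40%: (54 − 21.6 = 32.4→32, 97 − 38.8 = 58.2→58, 139 − 55.6 = 83.4→83) → #203A53
60%: (54 − 32.4 = 21.6→22, 97 − 58.2 = 38.8→39, 139 − 83.4 = 55.6→56) → #162738
80%: (54 − 43.2 = 10.8→11, 97 − 77.6 = 19.4→19, 139 − 111.2 = 27.8→28) → #0B131C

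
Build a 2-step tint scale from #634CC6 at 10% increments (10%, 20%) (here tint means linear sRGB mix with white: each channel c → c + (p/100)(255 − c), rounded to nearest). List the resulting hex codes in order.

#735ECC, #8270D1

#634CC6 is rgb(99, 76, 198).
10%: (99 + 15.6 = 114.6→115, 76 + 17.9 = 93.9→94, 198 + 5.7 = 203.7→204) → #735ECC
20%: (99 + 31.2 = 130.2→130, 76 + 35.8 = 111.8→112, 198 + 11.4 = 209.4→209) → #8270D1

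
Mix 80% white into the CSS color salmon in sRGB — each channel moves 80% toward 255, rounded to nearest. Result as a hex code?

#fee6e3

CSS salmon is rgb(250, 128, 114).
Lerp each channel 80% toward 255:
  R: 250 + 0.8×(255−250) = 250 + 4 = 254 → 254
  G: 128 + 0.8×(255−128) = 128 + 101.6 = 229.6 → 230
  B: 114 + 0.8×(255−114) = 114 + 112.8 = 226.8 → 227
rgb(254, 230, 227) = #fee6e3.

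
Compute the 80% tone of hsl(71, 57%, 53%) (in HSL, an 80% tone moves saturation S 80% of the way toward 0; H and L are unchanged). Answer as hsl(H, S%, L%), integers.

S moves 80% from 57 toward 0: 57 − 45.6 = 11.4 → 11.
H and L are unchanged.

hsl(71, 11%, 53%)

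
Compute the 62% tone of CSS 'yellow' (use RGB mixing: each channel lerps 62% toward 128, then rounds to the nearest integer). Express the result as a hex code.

CSS yellow is rgb(255, 255, 0).
Per channel, c → c + 0.62(128 − c):
  R: 255 + 0.62×(128−255) = 255 − 78.74 = 176.26 → 176
  G: 255 + 0.62×(128−255) = 255 − 78.74 = 176.26 → 176
  B: 0 + 0.62×(128−0) = 0 + 79.36 = 79.36 → 79
rgb(176, 176, 79) = #B0B04F.

#B0B04F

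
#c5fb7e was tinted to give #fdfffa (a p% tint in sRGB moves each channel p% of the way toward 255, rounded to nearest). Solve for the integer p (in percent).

#c5fb7e is rgb(197, 251, 126); #fdfffa is rgb(253, 255, 250).
On the B channel (widest range): 250 ≈ 126 + (p/100)(255 − 126), so p ≈ 100×(250 − 126)/(255 − 126) = 12400/129 = 96.12.
p = 96 reproduces all three channels after rounding.

96%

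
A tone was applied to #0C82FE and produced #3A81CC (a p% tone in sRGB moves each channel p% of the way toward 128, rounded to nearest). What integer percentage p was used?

40%

#0C82FE is rgb(12, 130, 254); #3A81CC is rgb(58, 129, 204).
On the B channel (widest range): 204 ≈ 254 + (p/100)(128 − 254), so p ≈ 100×(204 − 254)/(128 − 254) = -5000/-126 = 39.68.
p = 40 reproduces all three channels after rounding.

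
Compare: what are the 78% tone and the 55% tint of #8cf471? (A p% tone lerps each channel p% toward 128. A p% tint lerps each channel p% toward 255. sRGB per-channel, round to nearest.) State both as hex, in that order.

#8cf471 is rgb(140, 244, 113).
78% tone:
  R: 140 + 0.78×(128−140) = 140 − 9.36 = 130.64 → 131
  G: 244 + 0.78×(128−244) = 244 − 90.48 = 153.52 → 154
  B: 113 + 11.7 = 124.7 → 125
  → #839a7d
55% tint:
  R: 140 + 0.55×(255−140) = 140 + 63.25 = 203.25 → 203
  G: 244 + 0.55×(255−244) = 244 + 6.05 = 250.05 → 250
  B: 113 + 0.55×(255−113) = 113 + 78.1 = 191.1 → 191
  → #cbfabf

#839a7d, #cbfabf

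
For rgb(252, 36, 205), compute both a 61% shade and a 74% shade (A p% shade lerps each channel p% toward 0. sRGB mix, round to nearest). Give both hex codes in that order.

61% shade:
  R: 252 + 0.61×(0−252) = 252 − 153.72 = 98.28 → 98
  G: 36 + 0.61×(0−36) = 36 − 21.96 = 14.04 → 14
  B: 205 − 125.05 = 79.95 → 80
  → #620E50
74% shade:
  R: 252 + 0.74×(0−252) = 252 − 186.48 = 65.52 → 66
  G: 36 + 0.74×(0−36) = 36 − 26.64 = 9.36 → 9
  B: 205 + 0.74×(0−205) = 205 − 151.7 = 53.3 → 53
  → #420935

#620E50, #420935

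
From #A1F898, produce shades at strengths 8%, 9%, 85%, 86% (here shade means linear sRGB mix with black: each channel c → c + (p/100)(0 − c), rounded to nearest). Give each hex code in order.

#A1F898 is rgb(161, 248, 152).
8%: (161 − 12.88 = 148.12→148, 248 − 19.84 = 228.16→228, 152 − 12.16 = 139.84→140) → #94E48C
9%: (161 − 14.49 = 146.51→147, 248 − 22.32 = 225.68→226, 152 − 13.68 = 138.32→138) → #93E28A
85%: (161 − 136.85 = 24.15→24, 248 − 210.8 = 37.2→37, 152 − 129.2 = 22.8→23) → #182517
86%: (161 − 138.46 = 22.54→23, 248 − 213.28 = 34.72→35, 152 − 130.72 = 21.28→21) → #172315

#94E48C, #93E28A, #182517, #172315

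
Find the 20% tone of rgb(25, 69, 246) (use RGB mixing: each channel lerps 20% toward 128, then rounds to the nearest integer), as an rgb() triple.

A 20% tone moves each channel 20% toward 128:
  R: 25 + 20.6 = 45.6 → 46
  G: 69 + 0.2×(128−69) = 69 + 11.8 = 80.8 → 81
  B: 246 + 0.2×(128−246) = 246 − 23.6 = 222.4 → 222

rgb(46, 81, 222)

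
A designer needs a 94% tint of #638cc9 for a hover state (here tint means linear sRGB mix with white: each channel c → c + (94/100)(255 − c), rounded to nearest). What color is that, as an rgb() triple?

rgb(246, 248, 252)

#638cc9 is rgb(99, 140, 201).
Lerp each channel 94% toward 255:
  R: 99 + 146.64 = 245.64 → 246
  G: 140 + 0.94×(255−140) = 140 + 108.1 = 248.1 → 248
  B: 201 + 0.94×(255−201) = 201 + 50.76 = 251.76 → 252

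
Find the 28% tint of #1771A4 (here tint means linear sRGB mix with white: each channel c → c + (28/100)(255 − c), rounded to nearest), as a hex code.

#5899BD

#1771A4 is rgb(23, 113, 164).
Per channel, c → c + 0.28(255 − c):
  R: 23 + 0.28×(255−23) = 23 + 64.96 = 87.96 → 88
  G: 113 + 39.76 = 152.76 → 153
  B: 164 + 25.48 = 189.48 → 189
rgb(88, 153, 189) = #5899BD.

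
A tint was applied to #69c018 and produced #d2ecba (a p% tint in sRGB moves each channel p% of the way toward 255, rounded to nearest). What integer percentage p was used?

#69c018 is rgb(105, 192, 24); #d2ecba is rgb(210, 236, 186).
On the B channel (widest range): 186 ≈ 24 + (p/100)(255 − 24), so p ≈ 100×(186 − 24)/(255 − 24) = 16200/231 = 70.13.
p = 70 reproduces all three channels after rounding.

70%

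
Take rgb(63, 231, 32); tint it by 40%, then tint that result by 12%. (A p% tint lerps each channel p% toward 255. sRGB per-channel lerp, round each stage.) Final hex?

Lerp each channel 40% toward 255:
  R: 63 + 0.4×(255−63) = 63 + 76.8 = 139.8 → 140
  G: 231 + 0.4×(255−231) = 231 + 9.6 = 240.6 → 241
  B: 32 + 89.2 = 121.2 → 121
After the tint: rgb(140, 241, 121) = #8CF179.
Lerp each channel 12% toward 255:
  R: 140 + 13.8 = 153.8 → 154
  G: 241 + 0.12×(255−241) = 241 + 1.68 = 242.68 → 243
  B: 121 + 16.08 = 137.08 → 137
rgb(154, 243, 137) = #9AF389.

#9AF389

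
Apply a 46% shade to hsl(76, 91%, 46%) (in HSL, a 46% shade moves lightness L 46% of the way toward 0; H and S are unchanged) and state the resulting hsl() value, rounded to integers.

L moves 46% from 46 toward 0: 46 − 21.16 = 24.84 → 25.
H and S are unchanged.

hsl(76, 91%, 25%)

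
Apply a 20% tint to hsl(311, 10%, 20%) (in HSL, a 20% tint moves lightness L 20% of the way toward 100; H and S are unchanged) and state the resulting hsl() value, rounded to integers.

L moves 20% from 20 toward 100: 20 + 16 = 36 → 36.
H and S are unchanged.

hsl(311, 10%, 36%)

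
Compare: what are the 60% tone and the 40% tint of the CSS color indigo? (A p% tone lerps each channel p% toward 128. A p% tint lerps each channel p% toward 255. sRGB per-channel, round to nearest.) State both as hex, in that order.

CSS indigo is rgb(75, 0, 130).
60% tone:
  R: 75 + 0.6×(128−75) = 75 + 31.8 = 106.8 → 107
  G: 0 + 0.6×(128−0) = 0 + 76.8 = 76.8 → 77
  B: 130 − 1.2 = 128.8 → 129
  → #6b4d81
40% tint:
  R: 75 + 72 = 147 → 147
  G: 0 + 102 = 102 → 102
  B: 130 + 50 = 180 → 180
  → #9366b4

#6b4d81, #9366b4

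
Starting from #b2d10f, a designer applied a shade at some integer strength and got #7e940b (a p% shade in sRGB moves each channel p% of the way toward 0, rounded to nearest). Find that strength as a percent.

#b2d10f is rgb(178, 209, 15); #7e940b is rgb(126, 148, 11).
On the G channel (widest range): 148 ≈ 209 + (p/100)(0 − 209), so p ≈ 100×(148 − 209)/(0 − 209) = -6100/-209 = 29.19.
p = 29 reproduces all three channels after rounding.

29%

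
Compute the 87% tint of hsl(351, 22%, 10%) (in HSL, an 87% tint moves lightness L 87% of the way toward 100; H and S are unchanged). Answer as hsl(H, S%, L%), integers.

L moves 87% from 10 toward 100: 10 + 78.3 = 88.3 → 88.
H and S are unchanged.

hsl(351, 22%, 88%)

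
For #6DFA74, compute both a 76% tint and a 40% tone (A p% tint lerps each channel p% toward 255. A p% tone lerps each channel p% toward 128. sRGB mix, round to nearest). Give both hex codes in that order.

#DCFEDE, #75C979

#6DFA74 is rgb(109, 250, 116).
76% tint:
  R: 109 + 0.76×(255−109) = 109 + 110.96 = 219.96 → 220
  G: 250 + 3.8 = 253.8 → 254
  B: 116 + 0.76×(255−116) = 116 + 105.64 = 221.64 → 222
  → #DCFEDE
40% tone:
  R: 109 + 0.4×(128−109) = 109 + 7.6 = 116.6 → 117
  G: 250 + 0.4×(128−250) = 250 − 48.8 = 201.2 → 201
  B: 116 + 4.8 = 120.8 → 121
  → #75C979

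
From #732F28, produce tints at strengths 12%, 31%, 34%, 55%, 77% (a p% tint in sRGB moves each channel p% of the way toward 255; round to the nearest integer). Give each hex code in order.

#732F28 is rgb(115, 47, 40).
12%: (115 + 16.8 = 131.8→132, 47 + 24.96 = 71.96→72, 40 + 25.8 = 65.8→66) → #844842
31%: (115 + 43.4 = 158.4→158, 47 + 64.48 = 111.48→111, 40 + 66.65 = 106.65→107) → #9E6F6B
34%: (115 + 47.6 = 162.6→163, 47 + 70.72 = 117.72→118, 40 + 73.1 = 113.1→113) → #A37671
55%: (115 + 77 = 192→192, 47 + 114.4 = 161.4→161, 40 + 118.25 = 158.25→158) → #C0A19E
77%: (115 + 107.8 = 222.8→223, 47 + 160.16 = 207.16→207, 40 + 165.55 = 205.55→206) → #DFCFCE

#844842, #9E6F6B, #A37671, #C0A19E, #DFCFCE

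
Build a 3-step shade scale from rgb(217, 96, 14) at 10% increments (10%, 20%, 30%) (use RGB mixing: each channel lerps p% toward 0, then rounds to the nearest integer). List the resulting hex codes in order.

10%: (217 − 21.7 = 195.3→195, 96 − 9.6 = 86.4→86, 14 − 1.4 = 12.6→13) → #C3560D
20%: (217 − 43.4 = 173.6→174, 96 − 19.2 = 76.8→77, 14 − 2.8 = 11.2→11) → #AE4D0B
30%: (217 − 65.1 = 151.9→152, 96 − 28.8 = 67.2→67, 14 − 4.2 = 9.8→10) → #98430A

#C3560D, #AE4D0B, #98430A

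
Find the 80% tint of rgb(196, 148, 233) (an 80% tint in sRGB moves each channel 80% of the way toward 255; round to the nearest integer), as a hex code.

#f3eafb

An 80% tint moves each channel 80% toward 255:
  R: 196 + 47.2 = 243.2 → 243
  G: 148 + 0.8×(255−148) = 148 + 85.6 = 233.6 → 234
  B: 233 + 0.8×(255−233) = 233 + 17.6 = 250.6 → 251
rgb(243, 234, 251) = #f3eafb.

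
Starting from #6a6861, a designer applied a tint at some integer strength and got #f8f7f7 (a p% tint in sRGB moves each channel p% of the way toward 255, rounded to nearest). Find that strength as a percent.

#6a6861 is rgb(106, 104, 97); #f8f7f7 is rgb(248, 247, 247).
On the B channel (widest range): 247 ≈ 97 + (p/100)(255 − 97), so p ≈ 100×(247 − 97)/(255 − 97) = 15000/158 = 94.94.
p = 95 reproduces all three channels after rounding.

95%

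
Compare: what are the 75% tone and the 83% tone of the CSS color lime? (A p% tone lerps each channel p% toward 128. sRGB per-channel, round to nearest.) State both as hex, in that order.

CSS lime is rgb(0, 255, 0).
75% tone:
  R: 0 + 0.75×(128−0) = 0 + 96 = 96 → 96
  G: 255 − 95.25 = 159.75 → 160
  B: 0 + 0.75×(128−0) = 0 + 96 = 96 → 96
  → #60A060
83% tone:
  R: 0 + 0.83×(128−0) = 0 + 106.24 = 106.24 → 106
  G: 255 − 105.41 = 149.59 → 150
  B: 0 + 106.24 = 106.24 → 106
  → #6A966A

#60A060, #6A966A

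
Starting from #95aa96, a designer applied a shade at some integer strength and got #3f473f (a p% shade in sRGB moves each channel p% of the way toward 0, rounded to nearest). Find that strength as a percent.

58%

#95aa96 is rgb(149, 170, 150); #3f473f is rgb(63, 71, 63).
On the G channel (widest range): 71 ≈ 170 + (p/100)(0 − 170), so p ≈ 100×(71 − 170)/(0 − 170) = -9900/-170 = 58.24.
p = 58 reproduces all three channels after rounding.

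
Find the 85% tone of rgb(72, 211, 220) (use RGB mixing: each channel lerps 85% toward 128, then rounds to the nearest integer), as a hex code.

Per channel, c → c + 0.85(128 − c):
  R: 72 + 0.85×(128−72) = 72 + 47.6 = 119.6 → 120
  G: 211 + 0.85×(128−211) = 211 − 70.55 = 140.45 → 140
  B: 220 + 0.85×(128−220) = 220 − 78.2 = 141.8 → 142
rgb(120, 140, 142) = #788c8e.

#788c8e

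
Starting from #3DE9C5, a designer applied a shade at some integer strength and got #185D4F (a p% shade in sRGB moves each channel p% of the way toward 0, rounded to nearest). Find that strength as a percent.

#3DE9C5 is rgb(61, 233, 197); #185D4F is rgb(24, 93, 79).
On the G channel (widest range): 93 ≈ 233 + (p/100)(0 − 233), so p ≈ 100×(93 − 233)/(0 − 233) = -14000/-233 = 60.09.
p = 60 reproduces all three channels after rounding.

60%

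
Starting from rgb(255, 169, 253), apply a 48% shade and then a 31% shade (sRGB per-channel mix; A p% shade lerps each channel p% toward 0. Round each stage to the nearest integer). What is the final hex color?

A 48% shade moves each channel 48% toward 0:
  R: 255 − 122.4 = 132.6 → 133
  G: 169 − 81.12 = 87.88 → 88
  B: 253 + 0.48×(0−253) = 253 − 121.44 = 131.56 → 132
After the shade: rgb(133, 88, 132) = #855884.
Lerp each channel 31% toward 0:
  R: 133 + 0.31×(0−133) = 133 − 41.23 = 91.77 → 92
  G: 88 − 27.28 = 60.72 → 61
  B: 132 + 0.31×(0−132) = 132 − 40.92 = 91.08 → 91
rgb(92, 61, 91) = #5c3d5b.

#5c3d5b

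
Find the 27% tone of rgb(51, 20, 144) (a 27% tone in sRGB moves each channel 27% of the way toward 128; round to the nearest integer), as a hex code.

A 27% tone moves each channel 27% toward 128:
  R: 51 + 20.79 = 71.79 → 72
  G: 20 + 0.27×(128−20) = 20 + 29.16 = 49.16 → 49
  B: 144 + 0.27×(128−144) = 144 − 4.32 = 139.68 → 140
rgb(72, 49, 140) = #48318C.

#48318C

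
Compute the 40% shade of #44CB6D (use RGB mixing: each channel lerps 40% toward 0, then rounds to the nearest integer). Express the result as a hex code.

#297A41

#44CB6D is rgb(68, 203, 109).
Per channel, c → c + 0.4(0 − c):
  R: 68 − 27.2 = 40.8 → 41
  G: 203 + 0.4×(0−203) = 203 − 81.2 = 121.8 → 122
  B: 109 + 0.4×(0−109) = 109 − 43.6 = 65.4 → 65
rgb(41, 122, 65) = #297A41.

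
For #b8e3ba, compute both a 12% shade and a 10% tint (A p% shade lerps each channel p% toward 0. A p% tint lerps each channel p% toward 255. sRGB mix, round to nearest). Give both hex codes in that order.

#b8e3ba is rgb(184, 227, 186).
12% shade:
  R: 184 − 22.08 = 161.92 → 162
  G: 227 − 27.24 = 199.76 → 200
  B: 186 + 0.12×(0−186) = 186 − 22.32 = 163.68 → 164
  → #a2c8a4
10% tint:
  R: 184 + 7.1 = 191.1 → 191
  G: 227 + 0.1×(255−227) = 227 + 2.8 = 229.8 → 230
  B: 186 + 0.1×(255−186) = 186 + 6.9 = 192.9 → 193
  → #bfe6c1

#a2c8a4, #bfe6c1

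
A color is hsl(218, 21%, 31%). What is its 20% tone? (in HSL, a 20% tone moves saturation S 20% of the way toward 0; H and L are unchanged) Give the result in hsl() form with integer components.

hsl(218, 17%, 31%)

S moves 20% from 21 toward 0: 21 − 4.2 = 16.8 → 17.
H and L are unchanged.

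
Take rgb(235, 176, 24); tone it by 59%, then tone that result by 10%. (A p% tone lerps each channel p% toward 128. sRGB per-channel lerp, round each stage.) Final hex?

#a89259

A 59% tone moves each channel 59% toward 128:
  R: 235 − 63.13 = 171.87 → 172
  G: 176 − 28.32 = 147.68 → 148
  B: 24 + 0.59×(128−24) = 24 + 61.36 = 85.36 → 85
After the tone: rgb(172, 148, 85) = #ac9455.
Lerp each channel 10% toward 128:
  R: 172 − 4.4 = 167.6 → 168
  G: 148 − 2 = 146 → 146
  B: 85 + 0.1×(128−85) = 85 + 4.3 = 89.3 → 89
rgb(168, 146, 89) = #a89259.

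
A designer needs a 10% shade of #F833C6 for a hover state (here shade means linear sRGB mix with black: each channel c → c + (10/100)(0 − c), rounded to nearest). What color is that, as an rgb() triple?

rgb(223, 46, 178)

#F833C6 is rgb(248, 51, 198).
A 10% shade moves each channel 10% toward 0:
  R: 248 − 24.8 = 223.2 → 223
  G: 51 + 0.1×(0−51) = 51 − 5.1 = 45.9 → 46
  B: 198 + 0.1×(0−198) = 198 − 19.8 = 178.2 → 178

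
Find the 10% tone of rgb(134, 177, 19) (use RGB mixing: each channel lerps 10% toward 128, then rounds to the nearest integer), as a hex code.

Per channel, c → c + 0.1(128 − c):
  R: 134 + 0.1×(128−134) = 134 − 0.6 = 133.4 → 133
  G: 177 + 0.1×(128−177) = 177 − 4.9 = 172.1 → 172
  B: 19 + 0.1×(128−19) = 19 + 10.9 = 29.9 → 30
rgb(133, 172, 30) = #85AC1E.

#85AC1E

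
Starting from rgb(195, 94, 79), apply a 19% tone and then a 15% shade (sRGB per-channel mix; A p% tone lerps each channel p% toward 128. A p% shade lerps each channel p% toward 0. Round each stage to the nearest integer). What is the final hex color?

A 19% tone moves each channel 19% toward 128:
  R: 195 + 0.19×(128−195) = 195 − 12.73 = 182.27 → 182
  G: 94 + 0.19×(128−94) = 94 + 6.46 = 100.46 → 100
  B: 79 + 0.19×(128−79) = 79 + 9.31 = 88.31 → 88
After the tone: rgb(182, 100, 88) = #B66458.
Lerp each channel 15% toward 0:
  R: 182 + 0.15×(0−182) = 182 − 27.3 = 154.7 → 155
  G: 100 − 15 = 85 → 85
  B: 88 + 0.15×(0−88) = 88 − 13.2 = 74.8 → 75
rgb(155, 85, 75) = #9B554B.

#9B554B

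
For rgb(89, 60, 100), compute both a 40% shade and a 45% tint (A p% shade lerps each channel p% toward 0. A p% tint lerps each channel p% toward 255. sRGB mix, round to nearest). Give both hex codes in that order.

#35243C, #A494AA

40% shade:
  R: 89 + 0.4×(0−89) = 89 − 35.6 = 53.4 → 53
  G: 60 + 0.4×(0−60) = 60 − 24 = 36 → 36
  B: 100 + 0.4×(0−100) = 100 − 40 = 60 → 60
  → #35243C
45% tint:
  R: 89 + 74.7 = 163.7 → 164
  G: 60 + 0.45×(255−60) = 60 + 87.75 = 147.75 → 148
  B: 100 + 69.75 = 169.75 → 170
  → #A494AA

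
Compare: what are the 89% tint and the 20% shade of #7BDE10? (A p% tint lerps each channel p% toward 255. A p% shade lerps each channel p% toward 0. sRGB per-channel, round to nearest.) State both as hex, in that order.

#7BDE10 is rgb(123, 222, 16).
89% tint:
  R: 123 + 0.89×(255−123) = 123 + 117.48 = 240.48 → 240
  G: 222 + 0.89×(255−222) = 222 + 29.37 = 251.37 → 251
  B: 16 + 212.71 = 228.71 → 229
  → #F0FBE5
20% shade:
  R: 123 − 24.6 = 98.4 → 98
  G: 222 − 44.4 = 177.6 → 178
  B: 16 + 0.2×(0−16) = 16 − 3.2 = 12.8 → 13
  → #62B20D

#F0FBE5, #62B20D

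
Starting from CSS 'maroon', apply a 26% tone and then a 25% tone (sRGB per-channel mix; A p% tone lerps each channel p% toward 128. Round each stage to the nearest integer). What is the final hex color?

CSS maroon is rgb(128, 0, 0).
A 26% tone moves each channel 26% toward 128:
  R: 128 + 0 = 128 → 128
  G: 0 + 0.26×(128−0) = 0 + 33.28 = 33.28 → 33
  B: 0 + 0.26×(128−0) = 0 + 33.28 = 33.28 → 33
After the tone: rgb(128, 33, 33) = #802121.
A 25% tone moves each channel 25% toward 128:
  R: 128 + 0 = 128 → 128
  G: 33 + 23.75 = 56.75 → 57
  B: 33 + 23.75 = 56.75 → 57
rgb(128, 57, 57) = #803939.

#803939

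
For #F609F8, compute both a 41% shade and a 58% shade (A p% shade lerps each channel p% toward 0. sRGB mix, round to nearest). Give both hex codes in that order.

#F609F8 is rgb(246, 9, 248).
41% shade:
  R: 246 − 100.86 = 145.14 → 145
  G: 9 + 0.41×(0−9) = 9 − 3.69 = 5.31 → 5
  B: 248 + 0.41×(0−248) = 248 − 101.68 = 146.32 → 146
  → #910592
58% shade:
  R: 246 − 142.68 = 103.32 → 103
  G: 9 + 0.58×(0−9) = 9 − 5.22 = 3.78 → 4
  B: 248 + 0.58×(0−248) = 248 − 143.84 = 104.16 → 104
  → #670468

#910592, #670468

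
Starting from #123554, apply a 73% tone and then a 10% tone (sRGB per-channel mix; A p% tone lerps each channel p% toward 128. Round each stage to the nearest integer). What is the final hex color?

#656E75

#123554 is rgb(18, 53, 84).
A 73% tone moves each channel 73% toward 128:
  R: 18 + 80.3 = 98.3 → 98
  G: 53 + 0.73×(128−53) = 53 + 54.75 = 107.75 → 108
  B: 84 + 0.73×(128−84) = 84 + 32.12 = 116.12 → 116
After the tone: rgb(98, 108, 116) = #626C74.
Lerp each channel 10% toward 128:
  R: 98 + 0.1×(128−98) = 98 + 3 = 101 → 101
  G: 108 + 0.1×(128−108) = 108 + 2 = 110 → 110
  B: 116 + 1.2 = 117.2 → 117
rgb(101, 110, 117) = #656E75.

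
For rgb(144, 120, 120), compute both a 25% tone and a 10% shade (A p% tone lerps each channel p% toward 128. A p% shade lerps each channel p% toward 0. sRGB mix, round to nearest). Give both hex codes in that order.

25% tone:
  R: 144 + 0.25×(128−144) = 144 − 4 = 140 → 140
  G: 120 + 0.25×(128−120) = 120 + 2 = 122 → 122
  B: 120 + 2 = 122 → 122
  → #8C7A7A
10% shade:
  R: 144 + 0.1×(0−144) = 144 − 14.4 = 129.6 → 130
  G: 120 + 0.1×(0−120) = 120 − 12 = 108 → 108
  B: 120 + 0.1×(0−120) = 120 − 12 = 108 → 108
  → #826C6C

#8C7A7A, #826C6C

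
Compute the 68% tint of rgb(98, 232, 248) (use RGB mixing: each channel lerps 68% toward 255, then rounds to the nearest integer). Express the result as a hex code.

#CDF8FD

Per channel, c → c + 0.68(255 − c):
  R: 98 + 0.68×(255−98) = 98 + 106.76 = 204.76 → 205
  G: 232 + 15.64 = 247.64 → 248
  B: 248 + 0.68×(255−248) = 248 + 4.76 = 252.76 → 253
rgb(205, 248, 253) = #CDF8FD.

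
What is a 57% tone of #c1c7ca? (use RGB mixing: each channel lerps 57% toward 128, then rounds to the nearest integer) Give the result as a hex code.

#9c9fa0

#c1c7ca is rgb(193, 199, 202).
Per channel, c → c + 0.57(128 − c):
  R: 193 − 37.05 = 155.95 → 156
  G: 199 + 0.57×(128−199) = 199 − 40.47 = 158.53 → 159
  B: 202 − 42.18 = 159.82 → 160
rgb(156, 159, 160) = #9c9fa0.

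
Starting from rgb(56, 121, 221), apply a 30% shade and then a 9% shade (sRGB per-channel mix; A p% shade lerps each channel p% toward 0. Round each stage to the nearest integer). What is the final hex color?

#234d8d

Per channel, c → c + 0.3(0 − c):
  R: 56 − 16.8 = 39.2 → 39
  G: 121 + 0.3×(0−121) = 121 − 36.3 = 84.7 → 85
  B: 221 − 66.3 = 154.7 → 155
After the shade: rgb(39, 85, 155) = #27559b.
Per channel, c → c + 0.09(0 − c):
  R: 39 + 0.09×(0−39) = 39 − 3.51 = 35.49 → 35
  G: 85 + 0.09×(0−85) = 85 − 7.65 = 77.35 → 77
  B: 155 − 13.95 = 141.05 → 141
rgb(35, 77, 141) = #234d8d.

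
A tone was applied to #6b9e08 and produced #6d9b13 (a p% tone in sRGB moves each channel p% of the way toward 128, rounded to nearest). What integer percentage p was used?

#6b9e08 is rgb(107, 158, 8); #6d9b13 is rgb(109, 155, 19).
On the B channel (widest range): 19 ≈ 8 + (p/100)(128 − 8), so p ≈ 100×(19 − 8)/(128 − 8) = 1100/120 = 9.17.
p = 9 reproduces all three channels after rounding.

9%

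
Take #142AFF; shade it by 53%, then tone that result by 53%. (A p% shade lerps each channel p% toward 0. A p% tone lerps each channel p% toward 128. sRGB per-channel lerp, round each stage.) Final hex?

#142AFF is rgb(20, 42, 255).
Lerp each channel 53% toward 0:
  R: 20 − 10.6 = 9.4 → 9
  G: 42 + 0.53×(0−42) = 42 − 22.26 = 19.74 → 20
  B: 255 + 0.53×(0−255) = 255 − 135.15 = 119.85 → 120
After the shade: rgb(9, 20, 120) = #091478.
A 53% tone moves each channel 53% toward 128:
  R: 9 + 0.53×(128−9) = 9 + 63.07 = 72.07 → 72
  G: 20 + 0.53×(128−20) = 20 + 57.24 = 77.24 → 77
  B: 120 + 0.53×(128−120) = 120 + 4.24 = 124.24 → 124
rgb(72, 77, 124) = #484D7C.

#484D7C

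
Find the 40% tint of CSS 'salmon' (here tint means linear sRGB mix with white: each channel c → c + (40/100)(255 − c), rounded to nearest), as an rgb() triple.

rgb(252, 179, 170)

CSS salmon is rgb(250, 128, 114).
Per channel, c → c + 0.4(255 − c):
  R: 250 + 0.4×(255−250) = 250 + 2 = 252 → 252
  G: 128 + 0.4×(255−128) = 128 + 50.8 = 178.8 → 179
  B: 114 + 0.4×(255−114) = 114 + 56.4 = 170.4 → 170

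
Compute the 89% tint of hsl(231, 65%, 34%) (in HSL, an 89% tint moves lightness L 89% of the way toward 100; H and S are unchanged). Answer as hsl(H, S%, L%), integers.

L moves 89% from 34 toward 100: 34 + 58.74 = 92.74 → 93.
H and S are unchanged.

hsl(231, 65%, 93%)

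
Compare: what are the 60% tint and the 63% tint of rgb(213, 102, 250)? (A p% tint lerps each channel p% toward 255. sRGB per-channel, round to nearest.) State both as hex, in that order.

60% tint:
  R: 213 + 25.2 = 238.2 → 238
  G: 102 + 0.6×(255−102) = 102 + 91.8 = 193.8 → 194
  B: 250 + 0.6×(255−250) = 250 + 3 = 253 → 253
  → #EEC2FD
63% tint:
  R: 213 + 0.63×(255−213) = 213 + 26.46 = 239.46 → 239
  G: 102 + 0.63×(255−102) = 102 + 96.39 = 198.39 → 198
  B: 250 + 3.15 = 253.15 → 253
  → #EFC6FD

#EEC2FD, #EFC6FD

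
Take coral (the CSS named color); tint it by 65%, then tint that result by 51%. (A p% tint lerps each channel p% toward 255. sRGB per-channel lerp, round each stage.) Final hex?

#ffe9e1

CSS coral is rgb(255, 127, 80).
A 65% tint moves each channel 65% toward 255:
  R: 255 + 0 = 255 → 255
  G: 127 + 0.65×(255−127) = 127 + 83.2 = 210.2 → 210
  B: 80 + 0.65×(255−80) = 80 + 113.75 = 193.75 → 194
After the tint: rgb(255, 210, 194) = #ffd2c2.
Lerp each channel 51% toward 255:
  R: 255 + 0.51×(255−255) = 255 + 0 = 255 → 255
  G: 210 + 0.51×(255−210) = 210 + 22.95 = 232.95 → 233
  B: 194 + 31.11 = 225.11 → 225
rgb(255, 233, 225) = #ffe9e1.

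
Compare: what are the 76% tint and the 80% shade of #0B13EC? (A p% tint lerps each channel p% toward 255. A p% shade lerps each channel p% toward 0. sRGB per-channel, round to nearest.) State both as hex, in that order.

#C4C6FA, #02042F

#0B13EC is rgb(11, 19, 236).
76% tint:
  R: 11 + 185.44 = 196.44 → 196
  G: 19 + 179.36 = 198.36 → 198
  B: 236 + 0.76×(255−236) = 236 + 14.44 = 250.44 → 250
  → #C4C6FA
80% shade:
  R: 11 − 8.8 = 2.2 → 2
  G: 19 + 0.8×(0−19) = 19 − 15.2 = 3.8 → 4
  B: 236 − 188.8 = 47.2 → 47
  → #02042F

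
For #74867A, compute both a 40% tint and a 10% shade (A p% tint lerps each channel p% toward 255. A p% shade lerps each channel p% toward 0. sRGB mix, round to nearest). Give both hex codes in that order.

#ACB6AF, #68796E

#74867A is rgb(116, 134, 122).
40% tint:
  R: 116 + 55.6 = 171.6 → 172
  G: 134 + 0.4×(255−134) = 134 + 48.4 = 182.4 → 182
  B: 122 + 0.4×(255−122) = 122 + 53.2 = 175.2 → 175
  → #ACB6AF
10% shade:
  R: 116 + 0.1×(0−116) = 116 − 11.6 = 104.4 → 104
  G: 134 + 0.1×(0−134) = 134 − 13.4 = 120.6 → 121
  B: 122 − 12.2 = 109.8 → 110
  → #68796E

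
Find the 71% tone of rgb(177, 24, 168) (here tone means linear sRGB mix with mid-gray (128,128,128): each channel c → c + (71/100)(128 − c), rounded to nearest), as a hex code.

A 71% tone moves each channel 71% toward 128:
  R: 177 + 0.71×(128−177) = 177 − 34.79 = 142.21 → 142
  G: 24 + 0.71×(128−24) = 24 + 73.84 = 97.84 → 98
  B: 168 + 0.71×(128−168) = 168 − 28.4 = 139.6 → 140
rgb(142, 98, 140) = #8E628C.

#8E628C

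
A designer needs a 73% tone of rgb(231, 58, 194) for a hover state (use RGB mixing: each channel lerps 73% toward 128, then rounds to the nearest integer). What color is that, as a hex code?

A 73% tone moves each channel 73% toward 128:
  R: 231 + 0.73×(128−231) = 231 − 75.19 = 155.81 → 156
  G: 58 + 0.73×(128−58) = 58 + 51.1 = 109.1 → 109
  B: 194 − 48.18 = 145.82 → 146
rgb(156, 109, 146) = #9C6D92.

#9C6D92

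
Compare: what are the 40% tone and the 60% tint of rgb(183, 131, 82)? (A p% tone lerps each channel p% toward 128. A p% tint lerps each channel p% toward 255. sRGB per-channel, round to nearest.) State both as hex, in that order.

40% tone:
  R: 183 + 0.4×(128−183) = 183 − 22 = 161 → 161
  G: 131 + 0.4×(128−131) = 131 − 1.2 = 129.8 → 130
  B: 82 + 18.4 = 100.4 → 100
  → #A18264
60% tint:
  R: 183 + 0.6×(255−183) = 183 + 43.2 = 226.2 → 226
  G: 131 + 0.6×(255−131) = 131 + 74.4 = 205.4 → 205
  B: 82 + 103.8 = 185.8 → 186
  → #E2CDBA

#A18264, #E2CDBA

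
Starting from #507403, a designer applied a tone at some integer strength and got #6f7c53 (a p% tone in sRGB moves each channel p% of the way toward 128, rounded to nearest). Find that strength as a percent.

64%

#507403 is rgb(80, 116, 3); #6f7c53 is rgb(111, 124, 83).
On the B channel (widest range): 83 ≈ 3 + (p/100)(128 − 3), so p ≈ 100×(83 − 3)/(128 − 3) = 8000/125 = 64.00.
p = 64 reproduces all three channels after rounding.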